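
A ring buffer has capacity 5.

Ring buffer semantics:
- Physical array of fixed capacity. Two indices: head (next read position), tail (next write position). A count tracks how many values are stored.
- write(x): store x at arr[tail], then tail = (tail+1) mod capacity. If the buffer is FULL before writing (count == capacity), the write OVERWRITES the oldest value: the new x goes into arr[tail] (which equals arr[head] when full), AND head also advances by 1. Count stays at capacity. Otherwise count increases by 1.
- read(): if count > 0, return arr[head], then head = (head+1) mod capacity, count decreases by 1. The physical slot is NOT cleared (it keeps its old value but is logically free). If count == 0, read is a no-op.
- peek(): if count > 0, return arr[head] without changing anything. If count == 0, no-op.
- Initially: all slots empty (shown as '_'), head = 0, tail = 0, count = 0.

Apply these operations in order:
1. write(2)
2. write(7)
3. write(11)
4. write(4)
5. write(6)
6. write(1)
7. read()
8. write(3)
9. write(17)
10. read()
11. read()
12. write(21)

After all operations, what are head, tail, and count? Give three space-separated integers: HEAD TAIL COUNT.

Answer: 0 4 4

Derivation:
After op 1 (write(2)): arr=[2 _ _ _ _] head=0 tail=1 count=1
After op 2 (write(7)): arr=[2 7 _ _ _] head=0 tail=2 count=2
After op 3 (write(11)): arr=[2 7 11 _ _] head=0 tail=3 count=3
After op 4 (write(4)): arr=[2 7 11 4 _] head=0 tail=4 count=4
After op 5 (write(6)): arr=[2 7 11 4 6] head=0 tail=0 count=5
After op 6 (write(1)): arr=[1 7 11 4 6] head=1 tail=1 count=5
After op 7 (read()): arr=[1 7 11 4 6] head=2 tail=1 count=4
After op 8 (write(3)): arr=[1 3 11 4 6] head=2 tail=2 count=5
After op 9 (write(17)): arr=[1 3 17 4 6] head=3 tail=3 count=5
After op 10 (read()): arr=[1 3 17 4 6] head=4 tail=3 count=4
After op 11 (read()): arr=[1 3 17 4 6] head=0 tail=3 count=3
After op 12 (write(21)): arr=[1 3 17 21 6] head=0 tail=4 count=4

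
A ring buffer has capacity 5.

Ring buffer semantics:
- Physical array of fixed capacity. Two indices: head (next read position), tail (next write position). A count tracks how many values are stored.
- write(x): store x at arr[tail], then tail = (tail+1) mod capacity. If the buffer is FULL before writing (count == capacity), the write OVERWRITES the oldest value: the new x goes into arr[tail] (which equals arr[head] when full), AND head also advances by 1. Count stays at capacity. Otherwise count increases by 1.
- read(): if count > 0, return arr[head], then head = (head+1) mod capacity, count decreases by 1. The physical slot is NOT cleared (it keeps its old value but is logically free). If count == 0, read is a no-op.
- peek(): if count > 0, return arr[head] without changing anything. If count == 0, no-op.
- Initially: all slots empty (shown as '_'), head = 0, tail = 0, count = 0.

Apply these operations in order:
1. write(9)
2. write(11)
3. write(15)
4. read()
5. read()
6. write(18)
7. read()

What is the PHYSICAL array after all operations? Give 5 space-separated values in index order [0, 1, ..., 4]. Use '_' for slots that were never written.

Answer: 9 11 15 18 _

Derivation:
After op 1 (write(9)): arr=[9 _ _ _ _] head=0 tail=1 count=1
After op 2 (write(11)): arr=[9 11 _ _ _] head=0 tail=2 count=2
After op 3 (write(15)): arr=[9 11 15 _ _] head=0 tail=3 count=3
After op 4 (read()): arr=[9 11 15 _ _] head=1 tail=3 count=2
After op 5 (read()): arr=[9 11 15 _ _] head=2 tail=3 count=1
After op 6 (write(18)): arr=[9 11 15 18 _] head=2 tail=4 count=2
After op 7 (read()): arr=[9 11 15 18 _] head=3 tail=4 count=1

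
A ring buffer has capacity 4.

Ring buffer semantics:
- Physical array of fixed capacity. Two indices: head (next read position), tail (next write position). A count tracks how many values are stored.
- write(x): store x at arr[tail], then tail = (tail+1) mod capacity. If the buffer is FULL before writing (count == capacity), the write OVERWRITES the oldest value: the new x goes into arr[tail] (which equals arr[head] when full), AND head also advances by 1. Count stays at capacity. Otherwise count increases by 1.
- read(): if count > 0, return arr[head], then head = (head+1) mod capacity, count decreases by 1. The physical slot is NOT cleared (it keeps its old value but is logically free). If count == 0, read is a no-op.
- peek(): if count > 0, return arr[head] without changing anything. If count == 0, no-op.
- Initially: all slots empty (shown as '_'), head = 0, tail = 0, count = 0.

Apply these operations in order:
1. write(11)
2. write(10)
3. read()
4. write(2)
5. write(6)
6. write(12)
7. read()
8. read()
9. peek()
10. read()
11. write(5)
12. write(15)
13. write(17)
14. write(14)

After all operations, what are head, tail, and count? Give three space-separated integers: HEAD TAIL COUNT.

Answer: 1 1 4

Derivation:
After op 1 (write(11)): arr=[11 _ _ _] head=0 tail=1 count=1
After op 2 (write(10)): arr=[11 10 _ _] head=0 tail=2 count=2
After op 3 (read()): arr=[11 10 _ _] head=1 tail=2 count=1
After op 4 (write(2)): arr=[11 10 2 _] head=1 tail=3 count=2
After op 5 (write(6)): arr=[11 10 2 6] head=1 tail=0 count=3
After op 6 (write(12)): arr=[12 10 2 6] head=1 tail=1 count=4
After op 7 (read()): arr=[12 10 2 6] head=2 tail=1 count=3
After op 8 (read()): arr=[12 10 2 6] head=3 tail=1 count=2
After op 9 (peek()): arr=[12 10 2 6] head=3 tail=1 count=2
After op 10 (read()): arr=[12 10 2 6] head=0 tail=1 count=1
After op 11 (write(5)): arr=[12 5 2 6] head=0 tail=2 count=2
After op 12 (write(15)): arr=[12 5 15 6] head=0 tail=3 count=3
After op 13 (write(17)): arr=[12 5 15 17] head=0 tail=0 count=4
After op 14 (write(14)): arr=[14 5 15 17] head=1 tail=1 count=4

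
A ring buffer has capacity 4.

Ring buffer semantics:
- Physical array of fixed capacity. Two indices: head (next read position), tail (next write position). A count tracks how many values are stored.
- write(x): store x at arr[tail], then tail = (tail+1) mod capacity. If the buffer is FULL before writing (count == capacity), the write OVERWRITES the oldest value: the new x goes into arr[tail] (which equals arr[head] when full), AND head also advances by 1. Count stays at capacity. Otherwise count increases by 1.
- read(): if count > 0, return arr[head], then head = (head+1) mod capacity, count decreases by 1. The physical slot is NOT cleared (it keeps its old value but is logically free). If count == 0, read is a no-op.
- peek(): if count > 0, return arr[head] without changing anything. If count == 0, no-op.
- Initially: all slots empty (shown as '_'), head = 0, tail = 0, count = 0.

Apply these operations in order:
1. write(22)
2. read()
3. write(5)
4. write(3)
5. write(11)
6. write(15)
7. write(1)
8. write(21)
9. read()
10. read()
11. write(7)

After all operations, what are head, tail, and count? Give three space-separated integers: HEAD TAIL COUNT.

Answer: 1 0 3

Derivation:
After op 1 (write(22)): arr=[22 _ _ _] head=0 tail=1 count=1
After op 2 (read()): arr=[22 _ _ _] head=1 tail=1 count=0
After op 3 (write(5)): arr=[22 5 _ _] head=1 tail=2 count=1
After op 4 (write(3)): arr=[22 5 3 _] head=1 tail=3 count=2
After op 5 (write(11)): arr=[22 5 3 11] head=1 tail=0 count=3
After op 6 (write(15)): arr=[15 5 3 11] head=1 tail=1 count=4
After op 7 (write(1)): arr=[15 1 3 11] head=2 tail=2 count=4
After op 8 (write(21)): arr=[15 1 21 11] head=3 tail=3 count=4
After op 9 (read()): arr=[15 1 21 11] head=0 tail=3 count=3
After op 10 (read()): arr=[15 1 21 11] head=1 tail=3 count=2
After op 11 (write(7)): arr=[15 1 21 7] head=1 tail=0 count=3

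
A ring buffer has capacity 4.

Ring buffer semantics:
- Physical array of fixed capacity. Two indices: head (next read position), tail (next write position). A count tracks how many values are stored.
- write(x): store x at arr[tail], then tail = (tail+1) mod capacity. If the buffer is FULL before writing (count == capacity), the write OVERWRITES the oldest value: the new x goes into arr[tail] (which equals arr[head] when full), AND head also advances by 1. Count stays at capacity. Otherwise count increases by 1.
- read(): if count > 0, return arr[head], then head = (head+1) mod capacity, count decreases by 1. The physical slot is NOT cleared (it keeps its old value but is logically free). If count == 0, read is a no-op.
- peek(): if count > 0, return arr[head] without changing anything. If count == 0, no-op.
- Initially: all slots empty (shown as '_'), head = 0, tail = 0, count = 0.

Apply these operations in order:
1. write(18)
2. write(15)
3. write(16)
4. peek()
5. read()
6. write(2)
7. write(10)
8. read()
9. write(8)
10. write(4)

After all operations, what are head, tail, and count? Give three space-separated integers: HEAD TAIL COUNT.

Answer: 3 3 4

Derivation:
After op 1 (write(18)): arr=[18 _ _ _] head=0 tail=1 count=1
After op 2 (write(15)): arr=[18 15 _ _] head=0 tail=2 count=2
After op 3 (write(16)): arr=[18 15 16 _] head=0 tail=3 count=3
After op 4 (peek()): arr=[18 15 16 _] head=0 tail=3 count=3
After op 5 (read()): arr=[18 15 16 _] head=1 tail=3 count=2
After op 6 (write(2)): arr=[18 15 16 2] head=1 tail=0 count=3
After op 7 (write(10)): arr=[10 15 16 2] head=1 tail=1 count=4
After op 8 (read()): arr=[10 15 16 2] head=2 tail=1 count=3
After op 9 (write(8)): arr=[10 8 16 2] head=2 tail=2 count=4
After op 10 (write(4)): arr=[10 8 4 2] head=3 tail=3 count=4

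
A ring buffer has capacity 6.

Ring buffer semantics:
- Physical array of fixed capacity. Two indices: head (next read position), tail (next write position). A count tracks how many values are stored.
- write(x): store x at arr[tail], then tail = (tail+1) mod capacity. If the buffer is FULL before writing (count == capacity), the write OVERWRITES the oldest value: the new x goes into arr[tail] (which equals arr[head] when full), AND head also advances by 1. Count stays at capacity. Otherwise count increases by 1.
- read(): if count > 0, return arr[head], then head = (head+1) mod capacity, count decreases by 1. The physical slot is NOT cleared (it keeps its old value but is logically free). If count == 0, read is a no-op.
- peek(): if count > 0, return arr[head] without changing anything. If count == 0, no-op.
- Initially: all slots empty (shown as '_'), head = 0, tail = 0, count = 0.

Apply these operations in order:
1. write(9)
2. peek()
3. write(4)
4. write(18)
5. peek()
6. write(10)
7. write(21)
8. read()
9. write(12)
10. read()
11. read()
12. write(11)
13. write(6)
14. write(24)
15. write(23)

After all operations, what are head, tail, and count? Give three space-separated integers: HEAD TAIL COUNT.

Answer: 4 4 6

Derivation:
After op 1 (write(9)): arr=[9 _ _ _ _ _] head=0 tail=1 count=1
After op 2 (peek()): arr=[9 _ _ _ _ _] head=0 tail=1 count=1
After op 3 (write(4)): arr=[9 4 _ _ _ _] head=0 tail=2 count=2
After op 4 (write(18)): arr=[9 4 18 _ _ _] head=0 tail=3 count=3
After op 5 (peek()): arr=[9 4 18 _ _ _] head=0 tail=3 count=3
After op 6 (write(10)): arr=[9 4 18 10 _ _] head=0 tail=4 count=4
After op 7 (write(21)): arr=[9 4 18 10 21 _] head=0 tail=5 count=5
After op 8 (read()): arr=[9 4 18 10 21 _] head=1 tail=5 count=4
After op 9 (write(12)): arr=[9 4 18 10 21 12] head=1 tail=0 count=5
After op 10 (read()): arr=[9 4 18 10 21 12] head=2 tail=0 count=4
After op 11 (read()): arr=[9 4 18 10 21 12] head=3 tail=0 count=3
After op 12 (write(11)): arr=[11 4 18 10 21 12] head=3 tail=1 count=4
After op 13 (write(6)): arr=[11 6 18 10 21 12] head=3 tail=2 count=5
After op 14 (write(24)): arr=[11 6 24 10 21 12] head=3 tail=3 count=6
After op 15 (write(23)): arr=[11 6 24 23 21 12] head=4 tail=4 count=6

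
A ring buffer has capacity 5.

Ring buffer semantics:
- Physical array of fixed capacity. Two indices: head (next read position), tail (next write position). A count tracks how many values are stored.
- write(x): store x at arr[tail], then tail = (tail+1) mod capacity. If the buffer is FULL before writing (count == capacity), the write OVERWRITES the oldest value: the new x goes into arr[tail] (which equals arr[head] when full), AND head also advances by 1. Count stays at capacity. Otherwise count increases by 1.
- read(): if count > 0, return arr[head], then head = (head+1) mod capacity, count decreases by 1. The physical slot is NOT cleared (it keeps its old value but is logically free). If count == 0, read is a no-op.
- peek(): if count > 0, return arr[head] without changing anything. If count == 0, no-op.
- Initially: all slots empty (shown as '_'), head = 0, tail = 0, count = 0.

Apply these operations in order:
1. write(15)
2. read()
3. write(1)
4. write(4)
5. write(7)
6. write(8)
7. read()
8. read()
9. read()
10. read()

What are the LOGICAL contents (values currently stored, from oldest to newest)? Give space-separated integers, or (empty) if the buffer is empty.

After op 1 (write(15)): arr=[15 _ _ _ _] head=0 tail=1 count=1
After op 2 (read()): arr=[15 _ _ _ _] head=1 tail=1 count=0
After op 3 (write(1)): arr=[15 1 _ _ _] head=1 tail=2 count=1
After op 4 (write(4)): arr=[15 1 4 _ _] head=1 tail=3 count=2
After op 5 (write(7)): arr=[15 1 4 7 _] head=1 tail=4 count=3
After op 6 (write(8)): arr=[15 1 4 7 8] head=1 tail=0 count=4
After op 7 (read()): arr=[15 1 4 7 8] head=2 tail=0 count=3
After op 8 (read()): arr=[15 1 4 7 8] head=3 tail=0 count=2
After op 9 (read()): arr=[15 1 4 7 8] head=4 tail=0 count=1
After op 10 (read()): arr=[15 1 4 7 8] head=0 tail=0 count=0

Answer: (empty)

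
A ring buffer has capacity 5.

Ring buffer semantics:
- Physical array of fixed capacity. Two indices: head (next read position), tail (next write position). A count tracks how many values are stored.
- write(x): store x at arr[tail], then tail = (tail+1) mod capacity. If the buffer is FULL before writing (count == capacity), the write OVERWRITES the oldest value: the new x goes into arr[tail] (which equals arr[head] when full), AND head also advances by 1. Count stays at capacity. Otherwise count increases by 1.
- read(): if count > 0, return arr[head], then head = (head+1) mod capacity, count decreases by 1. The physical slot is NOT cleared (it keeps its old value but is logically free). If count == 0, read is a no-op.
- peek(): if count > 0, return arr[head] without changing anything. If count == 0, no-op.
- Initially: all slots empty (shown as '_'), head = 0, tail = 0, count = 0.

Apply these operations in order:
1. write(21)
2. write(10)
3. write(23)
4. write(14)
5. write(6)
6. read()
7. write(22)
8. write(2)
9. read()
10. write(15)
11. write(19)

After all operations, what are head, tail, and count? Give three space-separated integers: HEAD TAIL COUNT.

After op 1 (write(21)): arr=[21 _ _ _ _] head=0 tail=1 count=1
After op 2 (write(10)): arr=[21 10 _ _ _] head=0 tail=2 count=2
After op 3 (write(23)): arr=[21 10 23 _ _] head=0 tail=3 count=3
After op 4 (write(14)): arr=[21 10 23 14 _] head=0 tail=4 count=4
After op 5 (write(6)): arr=[21 10 23 14 6] head=0 tail=0 count=5
After op 6 (read()): arr=[21 10 23 14 6] head=1 tail=0 count=4
After op 7 (write(22)): arr=[22 10 23 14 6] head=1 tail=1 count=5
After op 8 (write(2)): arr=[22 2 23 14 6] head=2 tail=2 count=5
After op 9 (read()): arr=[22 2 23 14 6] head=3 tail=2 count=4
After op 10 (write(15)): arr=[22 2 15 14 6] head=3 tail=3 count=5
After op 11 (write(19)): arr=[22 2 15 19 6] head=4 tail=4 count=5

Answer: 4 4 5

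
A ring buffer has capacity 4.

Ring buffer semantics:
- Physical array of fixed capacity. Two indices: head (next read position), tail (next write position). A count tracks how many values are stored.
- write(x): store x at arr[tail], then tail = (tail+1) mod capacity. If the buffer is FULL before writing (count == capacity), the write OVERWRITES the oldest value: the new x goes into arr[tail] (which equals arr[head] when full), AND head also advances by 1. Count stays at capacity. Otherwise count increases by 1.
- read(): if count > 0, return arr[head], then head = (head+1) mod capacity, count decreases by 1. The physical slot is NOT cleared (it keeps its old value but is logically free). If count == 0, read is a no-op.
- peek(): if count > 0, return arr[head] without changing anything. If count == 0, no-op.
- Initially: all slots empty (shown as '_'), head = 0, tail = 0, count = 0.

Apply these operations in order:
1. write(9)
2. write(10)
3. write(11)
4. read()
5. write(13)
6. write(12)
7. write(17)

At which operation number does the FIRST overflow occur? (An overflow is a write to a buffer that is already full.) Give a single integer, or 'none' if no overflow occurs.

After op 1 (write(9)): arr=[9 _ _ _] head=0 tail=1 count=1
After op 2 (write(10)): arr=[9 10 _ _] head=0 tail=2 count=2
After op 3 (write(11)): arr=[9 10 11 _] head=0 tail=3 count=3
After op 4 (read()): arr=[9 10 11 _] head=1 tail=3 count=2
After op 5 (write(13)): arr=[9 10 11 13] head=1 tail=0 count=3
After op 6 (write(12)): arr=[12 10 11 13] head=1 tail=1 count=4
After op 7 (write(17)): arr=[12 17 11 13] head=2 tail=2 count=4

Answer: 7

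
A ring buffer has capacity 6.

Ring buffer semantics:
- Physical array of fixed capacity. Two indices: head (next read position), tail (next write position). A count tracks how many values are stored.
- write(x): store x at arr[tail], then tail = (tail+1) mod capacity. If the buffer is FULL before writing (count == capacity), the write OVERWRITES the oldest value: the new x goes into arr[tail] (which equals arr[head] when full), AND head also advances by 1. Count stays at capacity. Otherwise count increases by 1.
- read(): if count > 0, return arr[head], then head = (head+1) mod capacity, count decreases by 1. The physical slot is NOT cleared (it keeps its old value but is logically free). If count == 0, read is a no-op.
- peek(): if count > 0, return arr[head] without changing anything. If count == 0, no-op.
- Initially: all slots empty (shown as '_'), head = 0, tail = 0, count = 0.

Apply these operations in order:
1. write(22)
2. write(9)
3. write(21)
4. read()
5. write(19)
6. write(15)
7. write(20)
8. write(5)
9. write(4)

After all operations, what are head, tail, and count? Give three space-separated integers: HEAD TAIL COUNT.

Answer: 2 2 6

Derivation:
After op 1 (write(22)): arr=[22 _ _ _ _ _] head=0 tail=1 count=1
After op 2 (write(9)): arr=[22 9 _ _ _ _] head=0 tail=2 count=2
After op 3 (write(21)): arr=[22 9 21 _ _ _] head=0 tail=3 count=3
After op 4 (read()): arr=[22 9 21 _ _ _] head=1 tail=3 count=2
After op 5 (write(19)): arr=[22 9 21 19 _ _] head=1 tail=4 count=3
After op 6 (write(15)): arr=[22 9 21 19 15 _] head=1 tail=5 count=4
After op 7 (write(20)): arr=[22 9 21 19 15 20] head=1 tail=0 count=5
After op 8 (write(5)): arr=[5 9 21 19 15 20] head=1 tail=1 count=6
After op 9 (write(4)): arr=[5 4 21 19 15 20] head=2 tail=2 count=6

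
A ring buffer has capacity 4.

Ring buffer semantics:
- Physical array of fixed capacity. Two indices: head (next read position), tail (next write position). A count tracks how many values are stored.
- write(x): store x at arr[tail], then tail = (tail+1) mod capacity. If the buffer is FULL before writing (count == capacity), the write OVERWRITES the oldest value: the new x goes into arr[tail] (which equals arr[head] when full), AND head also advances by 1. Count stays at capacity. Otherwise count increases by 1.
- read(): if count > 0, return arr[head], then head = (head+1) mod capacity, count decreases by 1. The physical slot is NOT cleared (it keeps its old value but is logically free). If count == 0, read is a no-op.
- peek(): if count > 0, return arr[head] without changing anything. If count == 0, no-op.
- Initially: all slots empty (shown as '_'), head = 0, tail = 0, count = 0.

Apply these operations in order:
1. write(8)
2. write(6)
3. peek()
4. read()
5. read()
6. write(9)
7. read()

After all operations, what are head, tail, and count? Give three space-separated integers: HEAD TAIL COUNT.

Answer: 3 3 0

Derivation:
After op 1 (write(8)): arr=[8 _ _ _] head=0 tail=1 count=1
After op 2 (write(6)): arr=[8 6 _ _] head=0 tail=2 count=2
After op 3 (peek()): arr=[8 6 _ _] head=0 tail=2 count=2
After op 4 (read()): arr=[8 6 _ _] head=1 tail=2 count=1
After op 5 (read()): arr=[8 6 _ _] head=2 tail=2 count=0
After op 6 (write(9)): arr=[8 6 9 _] head=2 tail=3 count=1
After op 7 (read()): arr=[8 6 9 _] head=3 tail=3 count=0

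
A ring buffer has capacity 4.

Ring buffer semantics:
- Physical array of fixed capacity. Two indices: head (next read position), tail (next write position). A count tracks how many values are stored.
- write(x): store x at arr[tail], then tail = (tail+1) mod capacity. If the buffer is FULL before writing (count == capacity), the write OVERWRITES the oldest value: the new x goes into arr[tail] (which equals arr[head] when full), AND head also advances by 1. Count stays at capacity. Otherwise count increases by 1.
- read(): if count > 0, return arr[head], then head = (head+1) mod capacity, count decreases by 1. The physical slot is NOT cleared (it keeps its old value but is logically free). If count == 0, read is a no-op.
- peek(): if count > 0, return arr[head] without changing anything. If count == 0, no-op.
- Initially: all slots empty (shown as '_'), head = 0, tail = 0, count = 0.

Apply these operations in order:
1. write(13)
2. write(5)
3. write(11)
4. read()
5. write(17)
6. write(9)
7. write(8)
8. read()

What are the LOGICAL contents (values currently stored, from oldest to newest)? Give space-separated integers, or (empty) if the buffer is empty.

Answer: 17 9 8

Derivation:
After op 1 (write(13)): arr=[13 _ _ _] head=0 tail=1 count=1
After op 2 (write(5)): arr=[13 5 _ _] head=0 tail=2 count=2
After op 3 (write(11)): arr=[13 5 11 _] head=0 tail=3 count=3
After op 4 (read()): arr=[13 5 11 _] head=1 tail=3 count=2
After op 5 (write(17)): arr=[13 5 11 17] head=1 tail=0 count=3
After op 6 (write(9)): arr=[9 5 11 17] head=1 tail=1 count=4
After op 7 (write(8)): arr=[9 8 11 17] head=2 tail=2 count=4
After op 8 (read()): arr=[9 8 11 17] head=3 tail=2 count=3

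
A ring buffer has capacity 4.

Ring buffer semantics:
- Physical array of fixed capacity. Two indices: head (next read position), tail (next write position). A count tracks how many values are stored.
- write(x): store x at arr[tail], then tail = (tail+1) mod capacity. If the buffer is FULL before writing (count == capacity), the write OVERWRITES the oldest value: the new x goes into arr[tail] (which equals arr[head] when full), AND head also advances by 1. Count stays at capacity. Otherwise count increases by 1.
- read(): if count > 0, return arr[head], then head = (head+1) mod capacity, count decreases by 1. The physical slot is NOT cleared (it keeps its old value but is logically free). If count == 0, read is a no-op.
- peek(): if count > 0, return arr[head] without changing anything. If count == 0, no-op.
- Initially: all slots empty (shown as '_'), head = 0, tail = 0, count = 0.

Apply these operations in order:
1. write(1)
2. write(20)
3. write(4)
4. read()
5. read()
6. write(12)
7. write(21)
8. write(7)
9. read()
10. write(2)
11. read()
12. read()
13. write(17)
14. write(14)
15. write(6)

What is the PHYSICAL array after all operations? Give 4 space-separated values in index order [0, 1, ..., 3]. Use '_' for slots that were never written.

Answer: 14 6 2 17

Derivation:
After op 1 (write(1)): arr=[1 _ _ _] head=0 tail=1 count=1
After op 2 (write(20)): arr=[1 20 _ _] head=0 tail=2 count=2
After op 3 (write(4)): arr=[1 20 4 _] head=0 tail=3 count=3
After op 4 (read()): arr=[1 20 4 _] head=1 tail=3 count=2
After op 5 (read()): arr=[1 20 4 _] head=2 tail=3 count=1
After op 6 (write(12)): arr=[1 20 4 12] head=2 tail=0 count=2
After op 7 (write(21)): arr=[21 20 4 12] head=2 tail=1 count=3
After op 8 (write(7)): arr=[21 7 4 12] head=2 tail=2 count=4
After op 9 (read()): arr=[21 7 4 12] head=3 tail=2 count=3
After op 10 (write(2)): arr=[21 7 2 12] head=3 tail=3 count=4
After op 11 (read()): arr=[21 7 2 12] head=0 tail=3 count=3
After op 12 (read()): arr=[21 7 2 12] head=1 tail=3 count=2
After op 13 (write(17)): arr=[21 7 2 17] head=1 tail=0 count=3
After op 14 (write(14)): arr=[14 7 2 17] head=1 tail=1 count=4
After op 15 (write(6)): arr=[14 6 2 17] head=2 tail=2 count=4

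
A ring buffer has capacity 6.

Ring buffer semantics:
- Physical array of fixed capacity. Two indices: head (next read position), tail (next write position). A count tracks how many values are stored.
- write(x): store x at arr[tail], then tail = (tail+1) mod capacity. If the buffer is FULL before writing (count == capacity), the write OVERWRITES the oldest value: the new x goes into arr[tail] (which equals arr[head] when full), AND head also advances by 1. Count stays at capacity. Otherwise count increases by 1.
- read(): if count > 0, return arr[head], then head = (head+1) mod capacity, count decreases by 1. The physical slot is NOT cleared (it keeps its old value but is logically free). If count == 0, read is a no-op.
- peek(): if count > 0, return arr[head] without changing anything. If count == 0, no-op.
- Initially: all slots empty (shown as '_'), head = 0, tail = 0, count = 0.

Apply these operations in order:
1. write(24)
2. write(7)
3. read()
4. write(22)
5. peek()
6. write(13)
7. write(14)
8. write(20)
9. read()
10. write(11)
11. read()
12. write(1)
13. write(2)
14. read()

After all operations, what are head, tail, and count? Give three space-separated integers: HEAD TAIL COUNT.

Answer: 4 3 5

Derivation:
After op 1 (write(24)): arr=[24 _ _ _ _ _] head=0 tail=1 count=1
After op 2 (write(7)): arr=[24 7 _ _ _ _] head=0 tail=2 count=2
After op 3 (read()): arr=[24 7 _ _ _ _] head=1 tail=2 count=1
After op 4 (write(22)): arr=[24 7 22 _ _ _] head=1 tail=3 count=2
After op 5 (peek()): arr=[24 7 22 _ _ _] head=1 tail=3 count=2
After op 6 (write(13)): arr=[24 7 22 13 _ _] head=1 tail=4 count=3
After op 7 (write(14)): arr=[24 7 22 13 14 _] head=1 tail=5 count=4
After op 8 (write(20)): arr=[24 7 22 13 14 20] head=1 tail=0 count=5
After op 9 (read()): arr=[24 7 22 13 14 20] head=2 tail=0 count=4
After op 10 (write(11)): arr=[11 7 22 13 14 20] head=2 tail=1 count=5
After op 11 (read()): arr=[11 7 22 13 14 20] head=3 tail=1 count=4
After op 12 (write(1)): arr=[11 1 22 13 14 20] head=3 tail=2 count=5
After op 13 (write(2)): arr=[11 1 2 13 14 20] head=3 tail=3 count=6
After op 14 (read()): arr=[11 1 2 13 14 20] head=4 tail=3 count=5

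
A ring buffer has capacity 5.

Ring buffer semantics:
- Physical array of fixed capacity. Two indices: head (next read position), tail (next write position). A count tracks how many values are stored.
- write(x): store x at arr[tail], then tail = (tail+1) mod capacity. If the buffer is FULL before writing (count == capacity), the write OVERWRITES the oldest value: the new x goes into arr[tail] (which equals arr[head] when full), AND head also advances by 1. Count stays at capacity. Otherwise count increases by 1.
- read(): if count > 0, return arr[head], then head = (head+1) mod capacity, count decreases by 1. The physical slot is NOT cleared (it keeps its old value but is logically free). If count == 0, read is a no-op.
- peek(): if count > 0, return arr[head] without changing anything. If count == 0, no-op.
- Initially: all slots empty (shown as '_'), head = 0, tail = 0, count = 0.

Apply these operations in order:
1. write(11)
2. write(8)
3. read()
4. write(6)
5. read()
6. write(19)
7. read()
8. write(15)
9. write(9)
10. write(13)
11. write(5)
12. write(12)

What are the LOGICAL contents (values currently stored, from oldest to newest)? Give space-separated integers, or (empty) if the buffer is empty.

After op 1 (write(11)): arr=[11 _ _ _ _] head=0 tail=1 count=1
After op 2 (write(8)): arr=[11 8 _ _ _] head=0 tail=2 count=2
After op 3 (read()): arr=[11 8 _ _ _] head=1 tail=2 count=1
After op 4 (write(6)): arr=[11 8 6 _ _] head=1 tail=3 count=2
After op 5 (read()): arr=[11 8 6 _ _] head=2 tail=3 count=1
After op 6 (write(19)): arr=[11 8 6 19 _] head=2 tail=4 count=2
After op 7 (read()): arr=[11 8 6 19 _] head=3 tail=4 count=1
After op 8 (write(15)): arr=[11 8 6 19 15] head=3 tail=0 count=2
After op 9 (write(9)): arr=[9 8 6 19 15] head=3 tail=1 count=3
After op 10 (write(13)): arr=[9 13 6 19 15] head=3 tail=2 count=4
After op 11 (write(5)): arr=[9 13 5 19 15] head=3 tail=3 count=5
After op 12 (write(12)): arr=[9 13 5 12 15] head=4 tail=4 count=5

Answer: 15 9 13 5 12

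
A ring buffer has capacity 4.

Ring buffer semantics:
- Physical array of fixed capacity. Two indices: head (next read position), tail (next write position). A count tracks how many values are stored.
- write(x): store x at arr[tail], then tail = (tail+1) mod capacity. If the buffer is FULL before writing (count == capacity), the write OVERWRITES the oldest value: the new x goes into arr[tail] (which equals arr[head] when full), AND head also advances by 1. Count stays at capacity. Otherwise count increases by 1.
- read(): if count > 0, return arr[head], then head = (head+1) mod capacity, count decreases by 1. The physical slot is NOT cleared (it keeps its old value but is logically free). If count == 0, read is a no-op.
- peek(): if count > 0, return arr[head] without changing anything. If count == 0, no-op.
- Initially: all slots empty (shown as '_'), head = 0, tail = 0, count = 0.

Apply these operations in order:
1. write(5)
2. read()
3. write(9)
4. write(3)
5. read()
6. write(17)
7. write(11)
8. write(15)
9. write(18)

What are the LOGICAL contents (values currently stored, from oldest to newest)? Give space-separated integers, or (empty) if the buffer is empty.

After op 1 (write(5)): arr=[5 _ _ _] head=0 tail=1 count=1
After op 2 (read()): arr=[5 _ _ _] head=1 tail=1 count=0
After op 3 (write(9)): arr=[5 9 _ _] head=1 tail=2 count=1
After op 4 (write(3)): arr=[5 9 3 _] head=1 tail=3 count=2
After op 5 (read()): arr=[5 9 3 _] head=2 tail=3 count=1
After op 6 (write(17)): arr=[5 9 3 17] head=2 tail=0 count=2
After op 7 (write(11)): arr=[11 9 3 17] head=2 tail=1 count=3
After op 8 (write(15)): arr=[11 15 3 17] head=2 tail=2 count=4
After op 9 (write(18)): arr=[11 15 18 17] head=3 tail=3 count=4

Answer: 17 11 15 18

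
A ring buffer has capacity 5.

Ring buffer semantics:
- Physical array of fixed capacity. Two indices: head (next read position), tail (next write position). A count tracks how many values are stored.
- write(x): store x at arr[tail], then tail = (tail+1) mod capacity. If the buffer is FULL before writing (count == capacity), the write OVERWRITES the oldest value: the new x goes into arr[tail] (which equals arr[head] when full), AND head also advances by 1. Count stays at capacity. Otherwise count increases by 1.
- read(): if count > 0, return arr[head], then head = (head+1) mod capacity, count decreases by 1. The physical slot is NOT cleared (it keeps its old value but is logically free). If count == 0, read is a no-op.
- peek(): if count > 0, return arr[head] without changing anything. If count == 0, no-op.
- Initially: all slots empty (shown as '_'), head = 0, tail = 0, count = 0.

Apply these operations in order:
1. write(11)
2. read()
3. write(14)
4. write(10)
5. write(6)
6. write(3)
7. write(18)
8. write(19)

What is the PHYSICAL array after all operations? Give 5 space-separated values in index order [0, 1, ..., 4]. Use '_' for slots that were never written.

Answer: 18 19 10 6 3

Derivation:
After op 1 (write(11)): arr=[11 _ _ _ _] head=0 tail=1 count=1
After op 2 (read()): arr=[11 _ _ _ _] head=1 tail=1 count=0
After op 3 (write(14)): arr=[11 14 _ _ _] head=1 tail=2 count=1
After op 4 (write(10)): arr=[11 14 10 _ _] head=1 tail=3 count=2
After op 5 (write(6)): arr=[11 14 10 6 _] head=1 tail=4 count=3
After op 6 (write(3)): arr=[11 14 10 6 3] head=1 tail=0 count=4
After op 7 (write(18)): arr=[18 14 10 6 3] head=1 tail=1 count=5
After op 8 (write(19)): arr=[18 19 10 6 3] head=2 tail=2 count=5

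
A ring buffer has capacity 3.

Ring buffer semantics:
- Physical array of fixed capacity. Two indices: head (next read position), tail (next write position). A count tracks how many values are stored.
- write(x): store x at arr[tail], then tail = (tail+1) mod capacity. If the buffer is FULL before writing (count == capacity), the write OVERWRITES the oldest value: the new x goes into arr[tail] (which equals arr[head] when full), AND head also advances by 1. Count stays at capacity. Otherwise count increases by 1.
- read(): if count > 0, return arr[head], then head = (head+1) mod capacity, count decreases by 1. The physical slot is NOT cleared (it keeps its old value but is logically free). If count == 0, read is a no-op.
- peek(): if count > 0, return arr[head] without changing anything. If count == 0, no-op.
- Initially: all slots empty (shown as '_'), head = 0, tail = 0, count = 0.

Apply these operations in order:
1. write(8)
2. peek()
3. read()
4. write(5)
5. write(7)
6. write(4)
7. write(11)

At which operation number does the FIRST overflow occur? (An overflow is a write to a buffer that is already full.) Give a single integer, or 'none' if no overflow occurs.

Answer: 7

Derivation:
After op 1 (write(8)): arr=[8 _ _] head=0 tail=1 count=1
After op 2 (peek()): arr=[8 _ _] head=0 tail=1 count=1
After op 3 (read()): arr=[8 _ _] head=1 tail=1 count=0
After op 4 (write(5)): arr=[8 5 _] head=1 tail=2 count=1
After op 5 (write(7)): arr=[8 5 7] head=1 tail=0 count=2
After op 6 (write(4)): arr=[4 5 7] head=1 tail=1 count=3
After op 7 (write(11)): arr=[4 11 7] head=2 tail=2 count=3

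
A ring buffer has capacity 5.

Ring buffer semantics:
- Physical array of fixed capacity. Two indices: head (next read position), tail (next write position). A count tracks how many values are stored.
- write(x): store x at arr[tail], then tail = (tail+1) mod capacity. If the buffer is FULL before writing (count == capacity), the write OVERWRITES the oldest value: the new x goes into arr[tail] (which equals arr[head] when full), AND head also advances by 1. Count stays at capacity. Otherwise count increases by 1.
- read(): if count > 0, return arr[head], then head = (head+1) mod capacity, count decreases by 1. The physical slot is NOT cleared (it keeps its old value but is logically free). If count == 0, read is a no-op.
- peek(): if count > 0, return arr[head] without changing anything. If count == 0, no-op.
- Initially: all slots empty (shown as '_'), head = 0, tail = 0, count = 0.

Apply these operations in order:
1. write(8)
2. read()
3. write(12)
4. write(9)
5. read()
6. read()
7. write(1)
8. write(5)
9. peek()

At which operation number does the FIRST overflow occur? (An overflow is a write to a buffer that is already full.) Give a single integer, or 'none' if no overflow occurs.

After op 1 (write(8)): arr=[8 _ _ _ _] head=0 tail=1 count=1
After op 2 (read()): arr=[8 _ _ _ _] head=1 tail=1 count=0
After op 3 (write(12)): arr=[8 12 _ _ _] head=1 tail=2 count=1
After op 4 (write(9)): arr=[8 12 9 _ _] head=1 tail=3 count=2
After op 5 (read()): arr=[8 12 9 _ _] head=2 tail=3 count=1
After op 6 (read()): arr=[8 12 9 _ _] head=3 tail=3 count=0
After op 7 (write(1)): arr=[8 12 9 1 _] head=3 tail=4 count=1
After op 8 (write(5)): arr=[8 12 9 1 5] head=3 tail=0 count=2
After op 9 (peek()): arr=[8 12 9 1 5] head=3 tail=0 count=2

Answer: none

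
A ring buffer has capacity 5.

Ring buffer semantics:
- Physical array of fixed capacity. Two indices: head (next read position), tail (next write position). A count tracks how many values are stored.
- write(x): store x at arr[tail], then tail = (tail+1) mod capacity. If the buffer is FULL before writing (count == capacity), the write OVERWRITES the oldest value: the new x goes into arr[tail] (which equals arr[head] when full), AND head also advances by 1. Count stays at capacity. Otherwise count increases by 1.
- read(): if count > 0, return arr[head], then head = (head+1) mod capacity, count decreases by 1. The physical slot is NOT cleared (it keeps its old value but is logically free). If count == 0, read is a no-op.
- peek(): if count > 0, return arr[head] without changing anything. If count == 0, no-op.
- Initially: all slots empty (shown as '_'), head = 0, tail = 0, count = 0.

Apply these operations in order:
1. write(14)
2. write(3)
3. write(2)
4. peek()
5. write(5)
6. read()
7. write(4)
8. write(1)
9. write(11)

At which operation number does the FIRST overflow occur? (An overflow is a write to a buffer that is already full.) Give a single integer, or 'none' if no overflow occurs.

After op 1 (write(14)): arr=[14 _ _ _ _] head=0 tail=1 count=1
After op 2 (write(3)): arr=[14 3 _ _ _] head=0 tail=2 count=2
After op 3 (write(2)): arr=[14 3 2 _ _] head=0 tail=3 count=3
After op 4 (peek()): arr=[14 3 2 _ _] head=0 tail=3 count=3
After op 5 (write(5)): arr=[14 3 2 5 _] head=0 tail=4 count=4
After op 6 (read()): arr=[14 3 2 5 _] head=1 tail=4 count=3
After op 7 (write(4)): arr=[14 3 2 5 4] head=1 tail=0 count=4
After op 8 (write(1)): arr=[1 3 2 5 4] head=1 tail=1 count=5
After op 9 (write(11)): arr=[1 11 2 5 4] head=2 tail=2 count=5

Answer: 9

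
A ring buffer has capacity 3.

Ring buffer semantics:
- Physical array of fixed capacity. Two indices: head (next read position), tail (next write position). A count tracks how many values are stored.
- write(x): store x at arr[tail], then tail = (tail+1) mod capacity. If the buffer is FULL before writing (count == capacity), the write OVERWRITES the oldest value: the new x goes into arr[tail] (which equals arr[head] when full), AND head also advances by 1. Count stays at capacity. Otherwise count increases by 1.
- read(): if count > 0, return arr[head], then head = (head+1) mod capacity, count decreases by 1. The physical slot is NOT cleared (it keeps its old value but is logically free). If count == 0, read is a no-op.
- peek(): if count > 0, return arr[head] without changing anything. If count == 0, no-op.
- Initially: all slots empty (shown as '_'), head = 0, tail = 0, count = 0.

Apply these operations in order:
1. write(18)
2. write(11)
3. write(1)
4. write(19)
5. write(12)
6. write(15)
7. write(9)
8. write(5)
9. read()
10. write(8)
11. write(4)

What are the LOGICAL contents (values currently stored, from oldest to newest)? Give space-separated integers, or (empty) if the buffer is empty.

After op 1 (write(18)): arr=[18 _ _] head=0 tail=1 count=1
After op 2 (write(11)): arr=[18 11 _] head=0 tail=2 count=2
After op 3 (write(1)): arr=[18 11 1] head=0 tail=0 count=3
After op 4 (write(19)): arr=[19 11 1] head=1 tail=1 count=3
After op 5 (write(12)): arr=[19 12 1] head=2 tail=2 count=3
After op 6 (write(15)): arr=[19 12 15] head=0 tail=0 count=3
After op 7 (write(9)): arr=[9 12 15] head=1 tail=1 count=3
After op 8 (write(5)): arr=[9 5 15] head=2 tail=2 count=3
After op 9 (read()): arr=[9 5 15] head=0 tail=2 count=2
After op 10 (write(8)): arr=[9 5 8] head=0 tail=0 count=3
After op 11 (write(4)): arr=[4 5 8] head=1 tail=1 count=3

Answer: 5 8 4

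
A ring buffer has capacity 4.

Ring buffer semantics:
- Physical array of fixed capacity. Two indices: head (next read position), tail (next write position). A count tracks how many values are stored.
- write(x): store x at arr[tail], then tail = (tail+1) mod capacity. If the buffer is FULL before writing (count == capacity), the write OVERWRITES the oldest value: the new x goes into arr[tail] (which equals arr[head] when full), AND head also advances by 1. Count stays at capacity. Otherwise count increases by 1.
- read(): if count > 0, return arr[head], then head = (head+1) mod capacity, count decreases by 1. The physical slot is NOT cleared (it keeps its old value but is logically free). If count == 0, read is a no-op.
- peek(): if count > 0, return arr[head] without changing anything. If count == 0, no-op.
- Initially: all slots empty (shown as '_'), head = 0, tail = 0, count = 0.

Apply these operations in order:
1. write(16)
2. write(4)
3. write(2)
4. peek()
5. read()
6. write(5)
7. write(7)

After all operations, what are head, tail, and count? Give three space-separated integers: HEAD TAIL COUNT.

Answer: 1 1 4

Derivation:
After op 1 (write(16)): arr=[16 _ _ _] head=0 tail=1 count=1
After op 2 (write(4)): arr=[16 4 _ _] head=0 tail=2 count=2
After op 3 (write(2)): arr=[16 4 2 _] head=0 tail=3 count=3
After op 4 (peek()): arr=[16 4 2 _] head=0 tail=3 count=3
After op 5 (read()): arr=[16 4 2 _] head=1 tail=3 count=2
After op 6 (write(5)): arr=[16 4 2 5] head=1 tail=0 count=3
After op 7 (write(7)): arr=[7 4 2 5] head=1 tail=1 count=4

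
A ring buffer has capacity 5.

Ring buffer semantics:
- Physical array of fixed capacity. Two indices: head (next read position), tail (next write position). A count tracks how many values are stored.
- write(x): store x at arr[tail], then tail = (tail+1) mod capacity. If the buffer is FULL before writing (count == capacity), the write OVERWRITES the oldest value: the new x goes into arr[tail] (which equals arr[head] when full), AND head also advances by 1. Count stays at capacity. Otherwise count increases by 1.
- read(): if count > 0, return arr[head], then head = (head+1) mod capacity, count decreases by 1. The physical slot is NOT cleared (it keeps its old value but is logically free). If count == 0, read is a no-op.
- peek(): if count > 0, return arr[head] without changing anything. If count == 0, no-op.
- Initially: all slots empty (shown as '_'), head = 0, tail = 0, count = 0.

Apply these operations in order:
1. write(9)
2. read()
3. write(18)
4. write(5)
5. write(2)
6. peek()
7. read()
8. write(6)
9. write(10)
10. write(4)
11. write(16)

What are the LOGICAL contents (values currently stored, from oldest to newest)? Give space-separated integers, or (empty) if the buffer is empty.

After op 1 (write(9)): arr=[9 _ _ _ _] head=0 tail=1 count=1
After op 2 (read()): arr=[9 _ _ _ _] head=1 tail=1 count=0
After op 3 (write(18)): arr=[9 18 _ _ _] head=1 tail=2 count=1
After op 4 (write(5)): arr=[9 18 5 _ _] head=1 tail=3 count=2
After op 5 (write(2)): arr=[9 18 5 2 _] head=1 tail=4 count=3
After op 6 (peek()): arr=[9 18 5 2 _] head=1 tail=4 count=3
After op 7 (read()): arr=[9 18 5 2 _] head=2 tail=4 count=2
After op 8 (write(6)): arr=[9 18 5 2 6] head=2 tail=0 count=3
After op 9 (write(10)): arr=[10 18 5 2 6] head=2 tail=1 count=4
After op 10 (write(4)): arr=[10 4 5 2 6] head=2 tail=2 count=5
After op 11 (write(16)): arr=[10 4 16 2 6] head=3 tail=3 count=5

Answer: 2 6 10 4 16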